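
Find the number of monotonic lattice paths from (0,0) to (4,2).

Each path has 4 right steps and 2 up steps in some order (6 steps total).
Choose which 2 of the 6 steps are up: C(6,2).

Final answer: C(6,2) = 15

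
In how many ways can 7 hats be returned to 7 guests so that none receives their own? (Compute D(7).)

D(n) = (n-1)(D(n-1) + D(n-2)), D(0)=1, D(1)=0.
D(2) = 1 x (0 + 1) = 1
D(3) = 2 x (1 + 0) = 2
D(4) = 3 x (2 + 1) = 9
D(5) = 4 x (9 + 2) = 44
D(6) = 5 x (44 + 9) = 265
D(7) = 6 x (D(6) + D(5)) = 6 x (265 + 44)

Final answer: D(7) = 1854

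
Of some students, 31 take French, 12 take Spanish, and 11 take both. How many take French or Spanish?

|A union B| = |A| + |B| - |A intersect B| = 31 + 12 - 11.

Final answer: 32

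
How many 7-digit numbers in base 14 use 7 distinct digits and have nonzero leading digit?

First digit: 13 (nonzero). Second: 13 (not first). Third: 12, etc.
Total: 13 x 13 x 12 x 11 x 10 x 9 x 8.

Final answer: 16061760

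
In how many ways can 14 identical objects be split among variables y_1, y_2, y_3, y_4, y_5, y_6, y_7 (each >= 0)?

Stars and bars with 14 stars and 6 bars:
C(14+7-1, 7-1) = C(20,6).

Final answer: C(20,6) = 38760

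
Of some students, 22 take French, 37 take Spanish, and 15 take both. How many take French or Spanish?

|A union B| = |A| + |B| - |A intersect B| = 22 + 37 - 15.

Final answer: 44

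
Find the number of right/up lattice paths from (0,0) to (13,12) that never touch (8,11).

Total paths to (13,12): C(25,12) = 5200300.
Paths through (8,11): C(19,11) x C(6,1) = 453492.
Avoiding (8,11): 5200300 - 453492.

Final answer: 4746808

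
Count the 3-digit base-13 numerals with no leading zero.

These are the integers in [13^2, 13^3), so the count is 13^3 - 13^2 = 12 x 13^2.

Final answer: 2028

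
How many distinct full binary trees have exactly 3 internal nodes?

This is a standard Catalan-number count: the answer is C_n. Here n = 3.
C_n = (2n)!/(n!(n+1)!), so C_{3} = 6!/(3! x 4!) = C(6,3)/4 = 20/4.

Final answer: C_{3} = 5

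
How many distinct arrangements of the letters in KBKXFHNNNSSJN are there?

Letters (B:1, F:1, H:1, J:1, K:2, N:4, S:2, X:1). Total letters: 13.
Permutations = 13!/(4! x 2! x 2!).

Final answer: 64864800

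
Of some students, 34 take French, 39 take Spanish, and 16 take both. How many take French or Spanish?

|A union B| = |A| + |B| - |A intersect B| = 34 + 39 - 16.

Final answer: 57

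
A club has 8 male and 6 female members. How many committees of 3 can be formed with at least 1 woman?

Sum over valid woman counts:
C(6,1)C(8,2) = 168
C(6,2)C(8,1) = 120
C(6,3)C(8,0) = 20
Total: 168 + 120 + 20.

Final answer: 308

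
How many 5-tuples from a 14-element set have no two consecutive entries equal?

First character: 14 choices. Each subsequent: 13 choices (must differ from the previous one).
Total: 14 x 13^4.

Final answer: 14 x 13^{4} = 399854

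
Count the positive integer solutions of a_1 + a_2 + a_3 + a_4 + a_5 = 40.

Substitute a'_i = a_i - 1 (so a'_i >= 0). Then sum a'_i = 40 - 5 = 35.
Stars and bars: C(35+5-1, 5-1) = C(39,4).

Final answer: C(39,4) = 82251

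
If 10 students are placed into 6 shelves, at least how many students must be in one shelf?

By the pigeonhole principle: ceiling(10/6).

Final answer: 2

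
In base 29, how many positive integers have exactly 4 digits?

In base 29, the leading digit has 28 choices (1..28); each of the remaining 3 digits has 29 choices.
Total: 28 x 29^3.

Final answer: 682892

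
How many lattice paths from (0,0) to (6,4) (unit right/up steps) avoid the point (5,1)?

Total paths to (6,4): C(10,4) = 210.
Paths through (5,1): C(6,1) x C(4,3) = 24.
Avoiding (5,1): 210 - 24.

Final answer: 186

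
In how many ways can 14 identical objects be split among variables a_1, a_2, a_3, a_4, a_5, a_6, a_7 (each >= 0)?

Stars and bars with 14 stars and 6 bars:
C(14+7-1, 7-1) = C(20,6).

Final answer: C(20,6) = 38760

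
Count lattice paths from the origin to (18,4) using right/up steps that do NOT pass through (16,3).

Total paths to (18,4): C(22,4) = 7315.
Paths through (16,3): C(19,3) x C(3,1) = 2907.
Avoiding (16,3): 7315 - 2907.

Final answer: 4408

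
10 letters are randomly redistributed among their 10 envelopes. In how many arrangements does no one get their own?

Use the recurrence D(n) = (n-1)(D(n-1) + D(n-2)) with D(0)=1, D(1)=0.
D(2) = 1 x (0 + 1) = 1
D(3) = 2 x (1 + 0) = 2
D(4) = 3 x (2 + 1) = 9
D(5) = 4 x (9 + 2) = 44
D(6) = 5 x (44 + 9) = 265
D(7) = 6 x (265 + 44) = 1854
D(8) = 7 x (1854 + 265) = 14833
D(9) = 8 x (14833 + 1854) = 133496
D(10) = 9 x (D(9) + D(8)) = 9 x (133496 + 14833)

Final answer: D(10) = 1334961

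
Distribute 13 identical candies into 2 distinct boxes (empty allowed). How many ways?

Stars and bars: C(n+k-1, k-1) = C(14,1).

Final answer: C(14,1) = 14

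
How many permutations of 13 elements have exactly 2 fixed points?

Choose which 2 elements are fixed: C(13,2) = 78.
Derange the remaining 11 using D(j) = (j-1)(D(j-1) + D(j-2)), D(0)=1, D(1)=0: D(2)=1, D(3)=2, D(4)=9, D(5)=44, D(6)=265, D(7)=1854, D(8)=14833, D(9)=133496, D(10)=1334961, D(11)=14684570.
Total: 78 x 14684570.

Final answer: C(13,2) D(11) = 1145396460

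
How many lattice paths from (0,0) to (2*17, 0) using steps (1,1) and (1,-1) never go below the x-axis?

Total monotonic paths to (17,17): C(34,17) = 2333606220.
Reflecting each bad path at its first crossing gives a bijection with paths to (16,18): C(34,18) = 2203961430.
Valid Dyck paths: 2333606220 - 2203961430.
(This is the Catalan number C_{17}.)

Final answer: C_{17} = 129644790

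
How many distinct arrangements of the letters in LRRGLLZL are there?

Letters (G:1, L:4, R:2, Z:1). Total letters: 8.
Permutations = 8!/(4! x 2!).

Final answer: 840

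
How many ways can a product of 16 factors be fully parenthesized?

The structures are counted by the Catalan number C_n. Here n = 16 - 1 = 15.
Using C_0 = 1 and C_(k+1) = C_k x 2(2k+1)/(k+2), build up term by term: C_1=1, C_2=2, C_3=5, C_4=14, C_5=42, C_6=132, C_7=429, C_8=1430, C_9=4862, C_10=16796, C_11=58786, C_12=208012, C_13=742900, C_14=2674440, C_15=9694845.

Final answer: C_{15} = 9694845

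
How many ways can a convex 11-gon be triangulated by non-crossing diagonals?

The structures are counted by the Catalan number C_n. Here n = 11 - 2 = 9.
C_n = (2n)!/(n!(n+1)!), so C_{9} = 18!/(9! x 10!) = C(18,9)/10 = 48620/10.

Final answer: C_{9} = 4862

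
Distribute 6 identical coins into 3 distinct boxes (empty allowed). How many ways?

Stars and bars: C(n+k-1, k-1) = C(8,2).

Final answer: C(8,2) = 28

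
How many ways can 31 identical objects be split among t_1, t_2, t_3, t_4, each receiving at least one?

Substitute t'_i = t_i - 1 (so t'_i >= 0). Then sum t'_i = 31 - 4 = 27.
Stars and bars: C(27+4-1, 4-1) = C(30,3).

Final answer: C(30,3) = 4060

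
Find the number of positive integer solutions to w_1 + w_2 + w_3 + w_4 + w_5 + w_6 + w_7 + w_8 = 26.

Substitute w'_i = w_i - 1 (so w'_i >= 0). Then sum w'_i = 26 - 8 = 18.
Stars and bars: C(18+8-1, 8-1) = C(25,7).

Final answer: C(25,7) = 480700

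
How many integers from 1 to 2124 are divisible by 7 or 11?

Multiples of 7: 303. Multiples of 11: 193. Of both (lcm=77): 27.
By inclusion-exclusion: 303 + 193 - 27.

Final answer: 469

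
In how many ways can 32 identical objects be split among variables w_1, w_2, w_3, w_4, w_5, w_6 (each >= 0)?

Stars and bars with 32 stars and 5 bars:
C(32+6-1, 6-1) = C(37,5).

Final answer: C(37,5) = 435897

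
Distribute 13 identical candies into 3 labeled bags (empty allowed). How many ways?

Stars and bars: C(n+k-1, k-1) = C(15,2).

Final answer: C(15,2) = 105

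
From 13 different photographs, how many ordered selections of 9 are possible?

P(13,9) = 13!/(13-9)! = 13!/4!.

Final answer: P(13,9) = 259459200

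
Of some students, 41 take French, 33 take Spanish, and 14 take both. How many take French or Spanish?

|A union B| = |A| + |B| - |A intersect B| = 41 + 33 - 14.

Final answer: 60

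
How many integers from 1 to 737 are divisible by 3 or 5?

Multiples of 3: 245. Multiples of 5: 147. Of both (lcm=15): 49.
By inclusion-exclusion: 245 + 147 - 49.

Final answer: 343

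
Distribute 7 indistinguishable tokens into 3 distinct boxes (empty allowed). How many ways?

Stars and bars: C(n+k-1, k-1) = C(9,2).

Final answer: C(9,2) = 36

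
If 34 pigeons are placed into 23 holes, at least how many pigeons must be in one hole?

By the pigeonhole principle: ceiling(34/23).

Final answer: 2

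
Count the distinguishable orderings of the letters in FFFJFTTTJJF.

Letters (F:5, J:3, T:3). Total letters: 11.
Permutations = 11!/(5! x 3! x 3!).

Final answer: 9240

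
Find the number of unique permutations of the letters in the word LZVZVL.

Letters (L:2, V:2, Z:2). Total letters: 6.
Permutations = 6!/(2! x 2! x 2!).

Final answer: 90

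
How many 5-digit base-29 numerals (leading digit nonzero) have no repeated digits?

The leading digit has 28 choices (anything but zero); the next has 28 (anything but the first), then 27, and so on, one fewer each time.
Total: 28 x 28 x 27 x 26 x 25.

Final answer: 13759200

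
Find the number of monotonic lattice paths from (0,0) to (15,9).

Each path has 15 right steps and 9 up steps in some order (24 steps total).
Choose which 9 of the 24 steps are up: C(24,9).

Final answer: C(24,9) = 1307504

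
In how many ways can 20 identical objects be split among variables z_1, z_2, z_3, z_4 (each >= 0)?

Stars and bars with 20 stars and 3 bars:
C(20+4-1, 4-1) = C(23,3).

Final answer: C(23,3) = 1771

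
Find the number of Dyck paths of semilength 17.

Total monotonic paths to (17,17): C(34,17) = 2333606220.
A path is bad iff it touches y = x + 1; reflecting its initial segment maps bad paths bijectively onto all paths to (16,18), of which there are C(34,18) = 2203961430.
Valid Dyck paths: 2333606220 - 2203961430.
(These counts are the Catalan numbers.)

Final answer: C_{17} = 129644790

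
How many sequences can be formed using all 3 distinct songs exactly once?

The number of ways to arrange 3 distinct objects is 3!.

Final answer: 3! = 6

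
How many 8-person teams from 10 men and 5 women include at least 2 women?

Sum over valid woman counts:
C(5,2)C(10,6) = 2100
C(5,3)C(10,5) = 2520
C(5,4)C(10,4) = 1050
C(5,5)C(10,3) = 120
Total: 2100 + 2520 + 1050 + 120.

Final answer: 5790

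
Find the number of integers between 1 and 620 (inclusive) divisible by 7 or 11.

Multiples of 7: 88. Multiples of 11: 56. Of both (lcm=77): 8.
By inclusion-exclusion: 88 + 56 - 8.

Final answer: 136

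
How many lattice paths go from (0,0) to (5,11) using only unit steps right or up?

Each path has 5 right steps and 11 up steps in some order (16 steps total).
Choose which 11 of the 16 steps are up: C(16,11).

Final answer: C(16,11) = 4368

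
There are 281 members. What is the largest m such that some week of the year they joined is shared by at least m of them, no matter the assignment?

There are 52 possible values for week of the year they joined. With 281 members and 52 categories, by pigeonhole: ceiling(281/52).

Final answer: 6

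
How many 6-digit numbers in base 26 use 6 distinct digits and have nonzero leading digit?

First digit: 25 (nonzero). Second: 25 (not first). Third: 24, etc.
Total: 25 x 25 x 24 x 23 x 22 x 21.

Final answer: 159390000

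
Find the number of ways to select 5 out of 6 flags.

C(6,5) = 6!/(5! x (6-5)!).

Final answer: C(6,5) = 6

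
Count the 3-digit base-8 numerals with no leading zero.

Leading digit: 7 options (nonzero). Other 2 digit(s): 8 options each.
Total: 7 x 8^2.

Final answer: 448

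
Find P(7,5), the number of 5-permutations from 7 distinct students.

P(7,5) = 7!/(7-5)! = 7!/2!.

Final answer: P(7,5) = 2520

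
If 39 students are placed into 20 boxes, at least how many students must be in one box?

By the pigeonhole principle: ceiling(39/20).

Final answer: 2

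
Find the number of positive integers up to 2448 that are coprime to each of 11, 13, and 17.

|div by 11|=222, |div by 13|=188, |div by 17|=144.
|div by 11&13|=17, |div by 11&17|=13, |div by 13&17|=11, |div by all|=1.
By inclusion-exclusion, divisible by at least one: 222+188+144-17-13-11+1 = 514.
Not divisible by any: 2448 - 514.

Final answer: 1934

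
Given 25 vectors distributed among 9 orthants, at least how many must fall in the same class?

By pigeonhole with 25 objects and 9 categories: ceiling(25/9).

Final answer: 3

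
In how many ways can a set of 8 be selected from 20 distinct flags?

C(20,8) = 20!/(8! x (20-8)!).

Final answer: C(20,8) = 125970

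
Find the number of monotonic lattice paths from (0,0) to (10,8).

Each path has 10 right steps and 8 up steps in some order (18 steps total).
Choose which 8 of the 18 steps are up: C(18,8).

Final answer: C(18,8) = 43758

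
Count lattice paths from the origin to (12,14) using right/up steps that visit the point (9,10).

Paths (0,0)->(9,10): C(19,10) = 92378.
Paths (9,10)->(12,14): C(7,4) = 35.
By multiplication principle: 92378 x 35.

Final answer: 3233230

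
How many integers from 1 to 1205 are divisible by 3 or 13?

Multiples of 3: 401. Multiples of 13: 92. Of both (lcm=39): 30.
By inclusion-exclusion: 401 + 92 - 30.

Final answer: 463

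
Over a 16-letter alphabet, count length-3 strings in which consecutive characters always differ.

First character: 16 choices. Each subsequent: 15 choices (must differ from the previous one).
Total: 16 x 15^2.

Final answer: 16 x 15^{2} = 3600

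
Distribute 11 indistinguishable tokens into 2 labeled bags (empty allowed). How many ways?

Stars and bars: C(n+k-1, k-1) = C(12,1).

Final answer: C(12,1) = 12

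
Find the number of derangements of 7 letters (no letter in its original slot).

D(n) = (n-1)(D(n-1) + D(n-2)), D(0)=1, D(1)=0.
D(2) = 1 x (0 + 1) = 1
D(3) = 2 x (1 + 0) = 2
D(4) = 3 x (2 + 1) = 9
D(5) = 4 x (9 + 2) = 44
D(6) = 5 x (44 + 9) = 265
D(7) = 6 x (D(6) + D(5)) = 6 x (265 + 44)

Final answer: D(7) = 1854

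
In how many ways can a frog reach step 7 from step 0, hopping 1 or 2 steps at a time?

Let f(n) count the ways. The last step is size 1 or 2, so f(n) = f(n-1) + f(n-2) with f(1)=1, f(2)=2.
Building up term by term: f(1)=1, f(2)=2, f(3)=3, f(4)=5, f(5)=8, f(6)=13, f(7)=21.

Final answer: 21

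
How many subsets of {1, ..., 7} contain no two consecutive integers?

Let a(n) count such subsets of {1, ..., n}. Either n is excluded (a(n-1) ways) or n is included, forcing n-1 out (a(n-2) ways), so a(n) = a(n-1) + a(n-2) with a(1)=2, a(2)=3.
Iterating the recurrence: a(1)=2, a(2)=3, a(3)=5, a(4)=8, a(5)=13, a(6)=21, a(7)=34.

Final answer: 34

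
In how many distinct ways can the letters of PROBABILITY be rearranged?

Letters (A:1, B:2, I:2, L:1, O:1, P:1, R:1, T:1, Y:1). Total letters: 11.
Permutations = 11!/(2! x 2!).

Final answer: 9979200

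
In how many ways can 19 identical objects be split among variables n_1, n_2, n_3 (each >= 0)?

Stars and bars with 19 stars and 2 bars:
C(19+3-1, 3-1) = C(21,2).

Final answer: C(21,2) = 210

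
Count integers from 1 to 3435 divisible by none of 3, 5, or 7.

|div by 3|=1145, |div by 5|=687, |div by 7|=490.
|div by 3&5|=229, |div by 3&7|=163, |div by 5&7|=98, |div by all|=32.
By inclusion-exclusion, divisible by at least one: 1145+687+490-229-163-98+32 = 1864.
Not divisible by any: 3435 - 1864.

Final answer: 1571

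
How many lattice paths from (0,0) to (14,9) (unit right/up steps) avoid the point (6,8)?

Total paths to (14,9): C(23,9) = 817190.
Paths through (6,8): C(14,8) x C(9,1) = 27027.
Avoiding (6,8): 817190 - 27027.

Final answer: 790163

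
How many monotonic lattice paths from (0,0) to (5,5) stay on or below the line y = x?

Total monotonic paths to (5,5): C(10,5) = 252.
Paths that cross above y=x (reflection bijection): C(10,6) = 210.
Valid Dyck paths: 252 - 210.
(These counts are the Catalan numbers.)

Final answer: C_{5} = 42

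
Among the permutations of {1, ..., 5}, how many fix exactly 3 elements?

Choose which 3 elements are fixed: C(5,3) = 10.
Derange the remaining 2 using D(j) = (j-1)(D(j-1) + D(j-2)), D(0)=1, D(1)=0: D(2)=1.
Total: 10 x 1.

Final answer: C(5,3) D(2) = 10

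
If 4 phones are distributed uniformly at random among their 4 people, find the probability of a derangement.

Derangements satisfy D(n) = (n-1)(D(n-1) + D(n-2)), starting from D(0)=1, D(1)=0.
Building up: D(2)=1, D(3)=2, D(4)=9.
Total arrangements: 4! = 24.
Probability = D(4)/4! = 3/8.

Final answer: D(4)/4! = 9/24 = 0.375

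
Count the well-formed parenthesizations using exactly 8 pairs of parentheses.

This is counted by the nth Catalan number C_n. Here n = 8 (pairs).
C_n = (2n)!/(n!(n+1)!), so C_{8} = 16!/(8! x 9!) = C(16,8)/9 = 12870/9.

Final answer: C_{8} = 1430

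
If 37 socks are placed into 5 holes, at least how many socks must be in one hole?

By the pigeonhole principle: ceiling(37/5).

Final answer: 8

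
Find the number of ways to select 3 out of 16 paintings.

C(16,3) = 16!/(3! x 13!).

Final answer: \binom{16}{3} = 560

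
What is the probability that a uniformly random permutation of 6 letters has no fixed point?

Use the recurrence D(n) = (n-1)(D(n-1) + D(n-2)) with D(0)=1, D(1)=0.
Building up: D(2)=1, D(3)=2, D(4)=9, D(5)=44, D(6)=265.
Total arrangements: 6! = 720.
Probability = D(6)/6! = 53/144.

Final answer: D(6)/6! = 265/720 = 0.368056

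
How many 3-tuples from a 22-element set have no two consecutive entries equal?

Let g(n) count such strings. g(1) = 22, and each valid string of length n-1 extends in 21 ways (any symbol but the last), so g(n) = 21 g(n-1).
Total: g(3) = 22 x 21^2.

Final answer: 22 x 21^{2} = 9702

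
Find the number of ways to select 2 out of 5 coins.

C(5,2) = 5!/(2! x (5-2)!).

Final answer: C(5,2) = 10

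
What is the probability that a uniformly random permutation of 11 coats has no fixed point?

D(n) = (n-1)(D(n-1) + D(n-2)), D(0)=1, D(1)=0.
Building up: D(2)=1, D(3)=2, D(4)=9, D(5)=44, D(6)=265, D(7)=1854, D(8)=14833, D(9)=133496, D(10)=1334961, D(11)=14684570.
Total arrangements: 11! = 39916800.
Probability = D(11)/11! = 1468457/3991680.

Final answer: D(11)/11! = 14684570/39916800 = 0.367879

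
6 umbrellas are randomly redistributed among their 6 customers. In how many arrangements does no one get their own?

D(n) = (n-1)(D(n-1) + D(n-2)), D(0)=1, D(1)=0.
D(2) = 1 x (0 + 1) = 1
D(3) = 2 x (1 + 0) = 2
D(4) = 3 x (2 + 1) = 9
D(5) = 4 x (9 + 2) = 44
D(6) = 5 x (D(5) + D(4)) = 5 x (44 + 9)

Final answer: D(6) = 265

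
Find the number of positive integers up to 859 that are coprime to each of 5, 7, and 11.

|div by 5|=171, |div by 7|=122, |div by 11|=78.
|div by 5&7|=24, |div by 5&11|=15, |div by 7&11|=11, |div by all|=2.
By inclusion-exclusion, divisible by at least one: 171+122+78-24-15-11+2 = 323.
Not divisible by any: 859 - 323.

Final answer: 536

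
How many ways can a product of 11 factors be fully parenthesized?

This is counted by the nth Catalan number C_n. Here n = 11 - 1 = 10.
Using C_0 = 1 and C_(k+1) = C_k x 2(2k+1)/(k+2), build up term by term: C_1=1, C_2=2, C_3=5, C_4=14, C_5=42, C_6=132, C_7=429, C_8=1430, C_9=4862, C_10=16796.

Final answer: C_{10} = 16796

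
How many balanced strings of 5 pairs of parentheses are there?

This is counted by the nth Catalan number C_n. Here n = 5 (pairs).
Using C_0 = 1 and C_(k+1) = C_k x 2(2k+1)/(k+2), build up term by term: C_1=1, C_2=2, C_3=5, C_4=14, C_5=42.

Final answer: C_{5} = 42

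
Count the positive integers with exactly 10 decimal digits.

These are the integers in [10^9, 10^10), so the count is 10^10 - 10^9 = 9 x 10^9.

Final answer: 9000000000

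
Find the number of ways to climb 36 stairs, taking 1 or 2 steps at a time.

Let f(n) be the number of climbs. Removing the last move (1 or 2 steps) gives f(n) = f(n-1) + f(n-2); base cases f(1)=1, f(2)=2.
Computing successive values: f(1)=1, f(2)=2, f(3)=3, f(4)=5, f(5)=8, f(6)=13, f(7)=21, f(8)=34, f(9)=55, f(10)=89, f(11)=144, f(12)=233, f(13)=377, f(14)=610, f(15)=987, f(16)=1597, f(17)=2584, f(18)=4181, f(19)=6765, f(20)=10946, f(21)=17711, f(22)=28657, f(23)=46368, f(24)=75025, f(25)=121393, f(26)=196418, f(27)=317811, f(28)=514229, f(29)=832040, f(30)=1346269, f(31)=2178309, f(32)=3524578, f(33)=5702887, f(34)=9227465, f(35)=14930352, f(36)=24157817.

Final answer: 24157817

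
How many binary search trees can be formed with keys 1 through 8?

This is counted by the nth Catalan number C_n. Here n = 8.
Using C_0 = 1 and C_(k+1) = C_k x 2(2k+1)/(k+2), build up term by term: C_1=1, C_2=2, C_3=5, C_4=14, C_5=42, C_6=132, C_7=429, C_8=1430.

Final answer: C_{8} = 1430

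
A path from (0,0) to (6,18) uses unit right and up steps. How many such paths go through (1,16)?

Paths (0,0)->(1,16): C(17,16) = 17.
Paths (1,16)->(6,18): C(7,2) = 21.
By multiplication principle: 17 x 21.

Final answer: 357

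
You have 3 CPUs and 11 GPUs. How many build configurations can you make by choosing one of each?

By the multiplication principle: 3 x 11.

Final answer: 33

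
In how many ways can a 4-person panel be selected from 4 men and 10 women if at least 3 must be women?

Sum over valid woman counts:
C(10,3)C(4,1) = 480
C(10,4)C(4,0) = 210
Total: 480 + 210.

Final answer: 690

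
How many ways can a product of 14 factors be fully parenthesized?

This is a standard Catalan-number count: the answer is C_n. Here n = 14 - 1 = 13.
C_n = (2n)!/(n!(n+1)!), so C_{13} = 26!/(13! x 14!) = C(26,13)/14 = 10400600/14.

Final answer: C_{13} = 742900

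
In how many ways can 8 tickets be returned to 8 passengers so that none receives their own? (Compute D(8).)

D(n) = (n-1)(D(n-1) + D(n-2)), D(0)=1, D(1)=0.
D(2) = 1 x (0 + 1) = 1
D(3) = 2 x (1 + 0) = 2
D(4) = 3 x (2 + 1) = 9
D(5) = 4 x (9 + 2) = 44
D(6) = 5 x (44 + 9) = 265
D(7) = 6 x (265 + 44) = 1854
D(8) = 7 x (D(7) + D(6)) = 7 x (1854 + 265)

Final answer: D(8) = 14833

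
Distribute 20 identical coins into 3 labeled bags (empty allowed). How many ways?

Stars and bars: C(n+k-1, k-1) = C(22,2).

Final answer: C(22,2) = 231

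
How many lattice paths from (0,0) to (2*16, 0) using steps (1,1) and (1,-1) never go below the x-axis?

Total monotonic paths to (16,16): C(32,16) = 601080390.
By the reflection principle, paths that go above the diagonal number C(32,17) = 565722720.
Valid Dyck paths: 601080390 - 565722720.
(Check: C(32,16) - C(32,17) = C(32,16)/17, the Catalan number C_{16}.)

Final answer: C_{16} = 35357670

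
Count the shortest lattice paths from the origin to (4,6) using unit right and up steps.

Each path has 4 right steps and 6 up steps in some order (10 steps total).
Choose which 6 of the 10 steps are up: C(10,6).

Final answer: C(10,6) = 210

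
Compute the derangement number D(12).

D(n) = (n-1)(D(n-1) + D(n-2)), D(0)=1, D(1)=0.
D(2) = 1 x (0 + 1) = 1
D(3) = 2 x (1 + 0) = 2
D(4) = 3 x (2 + 1) = 9
D(5) = 4 x (9 + 2) = 44
D(6) = 5 x (44 + 9) = 265
D(7) = 6 x (265 + 44) = 1854
D(8) = 7 x (1854 + 265) = 14833
D(9) = 8 x (14833 + 1854) = 133496
D(10) = 9 x (133496 + 14833) = 1334961
D(11) = 10 x (1334961 + 133496) = 14684570
D(12) = 11 x (D(11) + D(10)) = 11 x (14684570 + 1334961)

Final answer: D(12) = 176214841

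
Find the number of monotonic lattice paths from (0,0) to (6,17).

Each path has 6 right steps and 17 up steps in some order (23 steps total).
Choose which 17 of the 23 steps are up: C(23,17).

Final answer: C(23,17) = 100947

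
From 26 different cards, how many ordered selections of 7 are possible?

P(26,7) = 26!/(26-7)! = 26!/19!.

Final answer: P(26,7) = 3315312000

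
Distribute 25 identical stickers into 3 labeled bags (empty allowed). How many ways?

Stars and bars: C(n+k-1, k-1) = C(27,2).

Final answer: C(27,2) = 351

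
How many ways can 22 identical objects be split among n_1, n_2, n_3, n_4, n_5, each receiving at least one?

Substitute n'_i = n_i - 1 (so n'_i >= 0). Then sum n'_i = 22 - 5 = 17.
Stars and bars: C(17+5-1, 5-1) = C(21,4).

Final answer: C(21,4) = 5985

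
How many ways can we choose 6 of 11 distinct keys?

C(11,6) = 11!/(6! x 5!).

Final answer: \binom{11}{6} = 462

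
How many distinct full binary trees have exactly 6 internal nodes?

This is a standard Catalan-number count: the answer is C_n. Here n = 6.
C_n = (2n)!/(n!(n+1)!), so C_{6} = 12!/(6! x 7!) = C(12,6)/7 = 924/7.

Final answer: C_{6} = 132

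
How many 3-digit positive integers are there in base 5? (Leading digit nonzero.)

Leading digit: 4 options (nonzero). Other 2 digit(s): 5 options each.
Total: 4 x 5^2.

Final answer: 100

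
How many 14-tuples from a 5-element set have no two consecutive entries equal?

Let g(n) count such strings. g(1) = 5, and each valid string of length n-1 extends in 4 ways (any symbol but the last), so g(n) = 4 g(n-1).
Total: g(14) = 5 x 4^13.

Final answer: 5 x 4^{13} = 335544320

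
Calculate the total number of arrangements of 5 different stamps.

The number of ways to arrange 5 distinct objects is 5!.

Final answer: 5! = 120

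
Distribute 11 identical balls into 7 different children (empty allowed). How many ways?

Stars and bars: C(n+k-1, k-1) = C(17,6).

Final answer: C(17,6) = 12376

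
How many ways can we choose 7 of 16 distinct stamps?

C(16,7) = 16!/(7! x 9!).

Final answer: \binom{16}{7} = 11440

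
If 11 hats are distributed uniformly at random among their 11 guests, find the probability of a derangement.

Derangements satisfy D(n) = (n-1)(D(n-1) + D(n-2)), starting from D(0)=1, D(1)=0.
Building up: D(2)=1, D(3)=2, D(4)=9, D(5)=44, D(6)=265, D(7)=1854, D(8)=14833, D(9)=133496, D(10)=1334961, D(11)=14684570.
Total arrangements: 11! = 39916800.
Probability = D(11)/11! = 1468457/3991680.

Final answer: D(11)/11! = 14684570/39916800 = 0.367879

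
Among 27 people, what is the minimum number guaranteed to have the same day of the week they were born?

There are 7 possible values for day of the week they were born. With 27 people and 7 categories, by pigeonhole: ceiling(27/7).

Final answer: 4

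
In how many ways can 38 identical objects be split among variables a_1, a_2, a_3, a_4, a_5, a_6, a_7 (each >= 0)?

Stars and bars with 38 stars and 6 bars:
C(38+7-1, 7-1) = C(44,6).

Final answer: C(44,6) = 7059052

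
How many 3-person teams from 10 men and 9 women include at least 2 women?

Sum over valid woman counts:
C(9,2)C(10,1) = 360
C(9,3)C(10,0) = 84
Total: 360 + 84.

Final answer: 444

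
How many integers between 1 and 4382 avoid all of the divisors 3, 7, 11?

|div by 3|=1460, |div by 7|=626, |div by 11|=398.
|div by 3&7|=208, |div by 3&11|=132, |div by 7&11|=56, |div by all|=18.
By inclusion-exclusion, divisible by at least one: 1460+626+398-208-132-56+18 = 2106.
Not divisible by any: 4382 - 2106.

Final answer: 2276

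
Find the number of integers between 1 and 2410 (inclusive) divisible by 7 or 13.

Multiples of 7: 344. Multiples of 13: 185. Of both (lcm=91): 26.
By inclusion-exclusion: 344 + 185 - 26.

Final answer: 503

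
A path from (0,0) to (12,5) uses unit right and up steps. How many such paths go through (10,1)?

Paths (0,0)->(10,1): C(11,1) = 11.
Paths (10,1)->(12,5): C(6,4) = 15.
By multiplication principle: 11 x 15.

Final answer: 165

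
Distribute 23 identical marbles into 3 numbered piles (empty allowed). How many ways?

Stars and bars: C(n+k-1, k-1) = C(25,2).

Final answer: C(25,2) = 300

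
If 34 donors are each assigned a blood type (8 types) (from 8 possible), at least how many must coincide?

There are 8 possible values for blood type (8 types). With 34 donors and 8 categories, by pigeonhole: ceiling(34/8).

Final answer: 5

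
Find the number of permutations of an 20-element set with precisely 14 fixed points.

Choose which 14 elements are fixed: C(20,14) = 38760.
Derange the remaining 6 using D(j) = (j-1)(D(j-1) + D(j-2)), D(0)=1, D(1)=0: D(2)=1, D(3)=2, D(4)=9, D(5)=44, D(6)=265.
Total: 38760 x 265.

Final answer: C(20,14) D(6) = 10271400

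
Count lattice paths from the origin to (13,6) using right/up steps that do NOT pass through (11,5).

Total paths to (13,6): C(19,6) = 27132.
Paths through (11,5): C(16,5) x C(3,1) = 13104.
Avoiding (11,5): 27132 - 13104.

Final answer: 14028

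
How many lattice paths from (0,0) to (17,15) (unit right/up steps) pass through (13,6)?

Paths (0,0)->(13,6): C(19,6) = 27132.
Paths (13,6)->(17,15): C(13,9) = 715.
By multiplication principle: 27132 x 715.

Final answer: 19399380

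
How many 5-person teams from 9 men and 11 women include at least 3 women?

Sum over valid woman counts:
C(11,3)C(9,2) = 5940
C(11,4)C(9,1) = 2970
C(11,5)C(9,0) = 462
Total: 5940 + 2970 + 462.

Final answer: 9372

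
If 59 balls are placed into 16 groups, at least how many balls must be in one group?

By the pigeonhole principle: ceiling(59/16).

Final answer: 4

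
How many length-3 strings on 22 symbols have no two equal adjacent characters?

First character: 22 choices. Each subsequent: 21 choices (must differ from the previous one).
Total: 22 x 21^2.

Final answer: 22 x 21^{2} = 9702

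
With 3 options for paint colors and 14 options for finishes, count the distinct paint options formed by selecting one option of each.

By the multiplication principle: 3 x 14.

Final answer: 42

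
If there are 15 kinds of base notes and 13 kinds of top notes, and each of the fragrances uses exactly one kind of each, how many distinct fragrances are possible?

By the multiplication principle: 15 x 13.

Final answer: 195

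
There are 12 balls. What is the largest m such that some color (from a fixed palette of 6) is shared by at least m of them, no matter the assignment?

There are 6 possible values for color (from a fixed palette of 6). With 12 balls and 6 categories, by pigeonhole: ceiling(12/6).

Final answer: 2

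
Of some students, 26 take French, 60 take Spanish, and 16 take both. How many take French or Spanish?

|A union B| = |A| + |B| - |A intersect B| = 26 + 60 - 16.

Final answer: 70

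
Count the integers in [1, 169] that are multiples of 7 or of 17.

Multiples of 7: 24. Multiples of 17: 9. Of both (lcm=119): 1.
By inclusion-exclusion: 24 + 9 - 1.

Final answer: 32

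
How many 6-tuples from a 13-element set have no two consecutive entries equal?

Let g(n) count such strings. g(1) = 13, and each valid string of length n-1 extends in 12 ways (any symbol but the last), so g(n) = 12 g(n-1).
Total: g(6) = 13 x 12^5.

Final answer: 13 x 12^{5} = 3234816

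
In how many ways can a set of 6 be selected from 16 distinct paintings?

C(16,6) = 16!/(6! x 10!).

Final answer: \binom{16}{6} = 8008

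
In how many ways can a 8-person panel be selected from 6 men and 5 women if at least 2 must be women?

Sum over valid woman counts:
C(5,2)C(6,6) = 10
C(5,3)C(6,5) = 60
C(5,4)C(6,4) = 75
C(5,5)C(6,3) = 20
Total: 10 + 60 + 75 + 20.

Final answer: 165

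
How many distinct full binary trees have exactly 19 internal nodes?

This is counted by the nth Catalan number C_n. Here n = 19.
C_n = (2n)!/(n!(n+1)!), so C_{19} = 38!/(19! x 20!) = C(38,19)/20 = 35345263800/20.

Final answer: C_{19} = 1767263190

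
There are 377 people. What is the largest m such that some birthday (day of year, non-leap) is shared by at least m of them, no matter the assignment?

There are 365 possible values for birthday (day of year, non-leap). With 377 people and 365 categories, by pigeonhole: ceiling(377/365).

Final answer: 2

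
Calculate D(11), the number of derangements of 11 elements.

Use the recurrence D(n) = (n-1)(D(n-1) + D(n-2)) with D(0)=1, D(1)=0.
D(2) = 1 x (0 + 1) = 1
D(3) = 2 x (1 + 0) = 2
D(4) = 3 x (2 + 1) = 9
D(5) = 4 x (9 + 2) = 44
D(6) = 5 x (44 + 9) = 265
D(7) = 6 x (265 + 44) = 1854
D(8) = 7 x (1854 + 265) = 14833
D(9) = 8 x (14833 + 1854) = 133496
D(10) = 9 x (133496 + 14833) = 1334961
D(11) = 10 x (D(10) + D(9)) = 10 x (1334961 + 133496)

Final answer: D(11) = 14684570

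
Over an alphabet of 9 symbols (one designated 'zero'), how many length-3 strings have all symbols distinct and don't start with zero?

The leading digit has 8 choices (anything but zero); the next has 8 (anything but the first), then 7, and so on, one fewer each time.
Total: 8 x 8 x 7.

Final answer: 448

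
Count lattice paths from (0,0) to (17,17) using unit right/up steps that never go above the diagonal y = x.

Total monotonic paths to (17,17): C(34,17) = 2333606220.
By the reflection principle, paths that go above the diagonal number C(34,18) = 2203961430.
Valid Dyck paths: 2333606220 - 2203961430.
(Equivalently, C_{17} = C(34,17)/18 = 2333606220/18.)

Final answer: C_{17} = 129644790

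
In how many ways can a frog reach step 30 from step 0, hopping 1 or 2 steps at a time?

Let f(n) be the number of climbs. Removing the last move (1 or 2 steps) gives f(n) = f(n-1) + f(n-2); base cases f(1)=1, f(2)=2.
Iterating the recurrence: f(1)=1, f(2)=2, f(3)=3, f(4)=5, f(5)=8, f(6)=13, f(7)=21, f(8)=34, f(9)=55, f(10)=89, f(11)=144, f(12)=233, f(13)=377, f(14)=610, f(15)=987, f(16)=1597, f(17)=2584, f(18)=4181, f(19)=6765, f(20)=10946, f(21)=17711, f(22)=28657, f(23)=46368, f(24)=75025, f(25)=121393, f(26)=196418, f(27)=317811, f(28)=514229, f(29)=832040, f(30)=1346269.

Final answer: 1346269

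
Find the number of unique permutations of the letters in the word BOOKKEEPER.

Letters (B:1, E:3, K:2, O:2, P:1, R:1). Total letters: 10.
Permutations = 10!/(3! x 2! x 2!).

Final answer: 151200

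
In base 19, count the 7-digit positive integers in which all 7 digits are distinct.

First digit: 18 (nonzero). Second: 18 (not first). Third: 17, etc.
Total: 18 x 18 x 17 x 16 x 15 x 14 x 13.

Final answer: 240589440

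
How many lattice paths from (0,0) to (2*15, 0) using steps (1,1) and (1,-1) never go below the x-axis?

Total monotonic paths to (15,15): C(30,15) = 155117520.
Paths that cross above y=x (reflection bijection): C(30,16) = 145422675.
Valid Dyck paths: 155117520 - 145422675.
(These counts are the Catalan numbers.)

Final answer: C_{15} = 9694845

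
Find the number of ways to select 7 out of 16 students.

C(16,7) = 16!/(7! x (16-7)!).

Final answer: C(16,7) = 11440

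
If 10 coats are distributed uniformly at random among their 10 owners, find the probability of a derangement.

Use the recurrence D(n) = (n-1)(D(n-1) + D(n-2)) with D(0)=1, D(1)=0.
Building up: D(2)=1, D(3)=2, D(4)=9, D(5)=44, D(6)=265, D(7)=1854, D(8)=14833, D(9)=133496, D(10)=1334961.
Total arrangements: 10! = 3628800.
Probability = D(10)/10! = 16481/44800.

Final answer: D(10)/10! = 1334961/3628800 = 0.367879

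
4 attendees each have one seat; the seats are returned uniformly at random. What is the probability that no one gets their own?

D(n) = (n-1)(D(n-1) + D(n-2)), D(0)=1, D(1)=0.
Building up: D(2)=1, D(3)=2, D(4)=9.
Total arrangements: 4! = 24.
Probability = D(4)/4! = 3/8.

Final answer: D(4)/4! = 9/24 = 0.375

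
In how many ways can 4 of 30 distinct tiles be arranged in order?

P(30,4) = 30!/(30-4)! = 30!/26!.

Final answer: P(30,4) = 657720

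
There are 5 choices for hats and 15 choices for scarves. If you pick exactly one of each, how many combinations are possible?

By the multiplication principle: 5 x 15.

Final answer: 75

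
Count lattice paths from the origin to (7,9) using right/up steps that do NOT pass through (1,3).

Total paths to (7,9): C(16,9) = 11440.
Paths through (1,3): C(4,3) x C(12,6) = 3696.
Avoiding (1,3): 11440 - 3696.

Final answer: 7744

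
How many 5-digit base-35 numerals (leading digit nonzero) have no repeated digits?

First digit: 34 (nonzero). Second: 34 (not first). Third: 33, etc.
Total: 34 x 34 x 33 x 32 x 31.

Final answer: 37842816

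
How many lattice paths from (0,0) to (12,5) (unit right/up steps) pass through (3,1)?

Paths (0,0)->(3,1): C(4,1) = 4.
Paths (3,1)->(12,5): C(13,4) = 715.
By multiplication principle: 4 x 715.

Final answer: 2860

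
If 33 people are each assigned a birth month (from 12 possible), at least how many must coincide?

There are 12 possible values for birth month. With 33 people and 12 categories, by pigeonhole: ceiling(33/12).

Final answer: 3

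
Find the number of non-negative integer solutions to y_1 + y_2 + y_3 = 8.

Stars and bars with 8 stars and 2 bars:
C(8+3-1, 3-1) = C(10,2).

Final answer: C(10,2) = 45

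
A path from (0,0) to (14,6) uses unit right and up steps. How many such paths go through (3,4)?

Paths (0,0)->(3,4): C(7,4) = 35.
Paths (3,4)->(14,6): C(13,2) = 78.
By multiplication principle: 35 x 78.

Final answer: 2730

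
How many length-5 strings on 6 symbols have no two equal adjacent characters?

First character: 6 choices. Each subsequent: 5 choices (must differ from the previous one).
Total: 6 x 5^4.

Final answer: 6 x 5^{4} = 3750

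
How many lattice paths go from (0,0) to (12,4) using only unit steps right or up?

Each path has 12 right steps and 4 up steps in some order (16 steps total).
Choose which 4 of the 16 steps are up: C(16,4).

Final answer: C(16,4) = 1820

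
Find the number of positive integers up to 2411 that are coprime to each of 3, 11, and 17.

|div by 3|=803, |div by 11|=219, |div by 17|=141.
|div by 3&11|=73, |div by 3&17|=47, |div by 11&17|=12, |div by all|=4.
By inclusion-exclusion, divisible by at least one: 803+219+141-73-47-12+4 = 1035.
Not divisible by any: 2411 - 1035.

Final answer: 1376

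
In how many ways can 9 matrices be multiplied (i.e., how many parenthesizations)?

The structures are counted by the Catalan number C_n. Here n = 9 - 1 = 8.
C_n = (2n)!/(n!(n+1)!), so C_{8} = 16!/(8! x 9!) = C(16,8)/9 = 12870/9.

Final answer: C_{8} = 1430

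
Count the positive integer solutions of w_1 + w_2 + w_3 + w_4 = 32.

Substitute w'_i = w_i - 1 (so w'_i >= 0). Then sum w'_i = 32 - 4 = 28.
Stars and bars: C(28+4-1, 4-1) = C(31,3).

Final answer: C(31,3) = 4495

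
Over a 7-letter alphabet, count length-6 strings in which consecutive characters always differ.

Let g(n) count such strings. g(1) = 7, and each valid string of length n-1 extends in 6 ways (any symbol but the last), so g(n) = 6 g(n-1).
Total: g(6) = 7 x 6^5.

Final answer: 7 x 6^{5} = 54432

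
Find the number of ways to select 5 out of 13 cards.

C(13,5) = 13!/(5! x 8!).

Final answer: \binom{13}{5} = 1287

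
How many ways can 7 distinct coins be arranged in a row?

The number of ways to arrange 7 distinct objects is 7!.

Final answer: 7! = 5040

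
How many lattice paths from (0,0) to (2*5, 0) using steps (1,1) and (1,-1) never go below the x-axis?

Total monotonic paths to (5,5): C(10,5) = 252.
By the reflection principle, paths that go above the diagonal number C(10,6) = 210.
Valid Dyck paths: 252 - 210.
(Check: C(10,5) - C(10,6) = C(10,5)/6, the Catalan number C_{5}.)

Final answer: C_{5} = 42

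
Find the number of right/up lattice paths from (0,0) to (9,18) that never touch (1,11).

Total paths to (9,18): C(27,18) = 4686825.
Paths through (1,11): C(12,11) x C(15,7) = 77220.
Avoiding (1,11): 4686825 - 77220.

Final answer: 4609605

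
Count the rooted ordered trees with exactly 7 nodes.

This is a standard Catalan-number count: the answer is C_n. Here n = 7 - 1 = 6.
C_n = C(2n,n)/(n+1), so C_{6} = C(12,6)/7 = 924/7.

Final answer: C_{6} = 132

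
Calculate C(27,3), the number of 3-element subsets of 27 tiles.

C(27,3) = 27!/(3! x 24!).

Final answer: \binom{27}{3} = 2925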